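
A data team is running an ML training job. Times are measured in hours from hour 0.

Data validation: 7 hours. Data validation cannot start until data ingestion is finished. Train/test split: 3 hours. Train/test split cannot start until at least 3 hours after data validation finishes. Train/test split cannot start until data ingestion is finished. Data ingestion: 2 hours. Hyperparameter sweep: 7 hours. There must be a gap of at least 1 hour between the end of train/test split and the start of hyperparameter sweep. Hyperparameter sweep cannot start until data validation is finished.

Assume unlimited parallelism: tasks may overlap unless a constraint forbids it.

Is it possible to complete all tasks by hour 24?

Data ingestion has no prerequisites, so it starts at hour 0 and finishes at hour 2.
After data ingestion (finishes hour 2), data validation can start at hour 2 and finishes at hour 9.
Train/test split has to wait for data validation (finishes hour 9, plus 3-hour gap → hour 12); data ingestion (finishes hour 2). The latest of these is hour 12, so train/test split runs hour 12 to 12 + 3 = hour 15.
Hyperparameter sweep has to wait for train/test split (finishes hour 15, plus 1-hour gap → hour 16); data validation (finishes hour 9). The latest of these is hour 16, so hyperparameter sweep runs hour 16 to 16 + 7 = hour 23.
Every task is finished by hour 23, which is no later than the deadline of 24, so the schedule is feasible.

Yes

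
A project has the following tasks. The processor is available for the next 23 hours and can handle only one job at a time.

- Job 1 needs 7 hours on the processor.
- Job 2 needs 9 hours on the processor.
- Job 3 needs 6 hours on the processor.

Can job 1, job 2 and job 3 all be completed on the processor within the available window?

Yes

Running back to back, the jobs need 7 + 9 + 6 = 22 hours on the processor.
Since 22 ≤ 23, they fit within the window.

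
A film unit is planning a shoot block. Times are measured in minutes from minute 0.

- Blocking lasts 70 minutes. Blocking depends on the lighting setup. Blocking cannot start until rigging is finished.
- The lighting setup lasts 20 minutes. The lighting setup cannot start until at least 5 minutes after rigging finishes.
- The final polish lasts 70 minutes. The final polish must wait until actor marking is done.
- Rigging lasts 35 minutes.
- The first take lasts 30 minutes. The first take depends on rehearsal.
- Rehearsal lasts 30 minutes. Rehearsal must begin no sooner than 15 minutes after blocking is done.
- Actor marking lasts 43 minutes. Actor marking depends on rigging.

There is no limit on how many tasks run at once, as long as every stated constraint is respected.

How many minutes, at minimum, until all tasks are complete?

205

Rigging has no prerequisites, so it starts at minute 0 and finishes at minute 35.
Actor marking cannot begin until rigging (finishes minute 35). It runs from minute 35 to 35 + 43 = minute 78.
The final polish cannot begin until actor marking (finishes minute 78). It runs from minute 78 to 78 + 70 = minute 148.
The lighting setup cannot begin until rigging (finishes minute 35, plus 5-minute gap → minute 40). It runs from minute 40 to 40 + 20 = minute 60.
Blocking cannot start until the lighting setup (finishes minute 60); rigging (finishes minute 35). The controlling bound is minute 60, so blocking finishes at 60 + 70 = minute 130.
Rehearsal waits on blocking (finishes minute 130, plus 15-minute gap → minute 145), so it starts at minute 145 and finishes at 145 + 30 = minute 175.
The first take cannot begin until rehearsal (finishes minute 175). It runs from minute 175 to 175 + 30 = minute 205.
All tasks are finished once the last one completes. Finish times: Rigging at 35, The lighting setup at 60, Blocking at 130, Actor marking at 78, Rehearsal at 175, The final polish at 148, The first take at 205. The latest is minute 205.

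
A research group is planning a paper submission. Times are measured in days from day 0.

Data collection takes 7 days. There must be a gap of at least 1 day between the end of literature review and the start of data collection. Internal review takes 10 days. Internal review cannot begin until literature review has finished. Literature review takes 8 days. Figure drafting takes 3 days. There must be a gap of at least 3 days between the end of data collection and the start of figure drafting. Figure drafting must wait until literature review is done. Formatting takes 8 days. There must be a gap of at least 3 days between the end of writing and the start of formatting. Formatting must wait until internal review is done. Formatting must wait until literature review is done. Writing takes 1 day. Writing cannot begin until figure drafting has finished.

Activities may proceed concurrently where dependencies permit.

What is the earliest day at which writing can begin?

Literature review can start immediately at day 0; it finishes at day 8.
After literature review (finishes day 8, plus 1-day gap → day 9), data collection can start at day 9 and finishes at day 16.
Figure drafting cannot start until data collection (finishes day 16, plus 3-day gap → day 19); literature review (finishes day 8). The controlling bound is day 19, so figure drafting finishes at 19 + 3 = day 22.
Writing waits on figure drafting (finishes day 22), so the earliest it can start is day 22.

22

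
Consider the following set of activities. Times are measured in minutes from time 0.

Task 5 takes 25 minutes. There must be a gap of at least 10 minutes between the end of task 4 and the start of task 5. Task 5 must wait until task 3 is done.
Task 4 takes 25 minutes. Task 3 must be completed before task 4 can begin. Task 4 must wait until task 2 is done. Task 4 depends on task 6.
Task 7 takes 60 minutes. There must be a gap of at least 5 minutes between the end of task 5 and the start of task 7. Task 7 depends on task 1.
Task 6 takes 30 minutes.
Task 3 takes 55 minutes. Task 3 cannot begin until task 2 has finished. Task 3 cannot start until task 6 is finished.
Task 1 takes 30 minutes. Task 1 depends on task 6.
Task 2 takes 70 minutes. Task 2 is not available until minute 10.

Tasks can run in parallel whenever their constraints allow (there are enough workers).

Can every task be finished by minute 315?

Yes

Nothing blocks task 6, so it runs from minute 0 to minute 30.
Task 1 cannot begin until task 6 (finishes minute 30). It runs from minute 30 to 30 + 30 = minute 60.
After its own release at minute 10, task 2 can start at minute 10 and finishes at minute 80.
Task 3 needs all of task 2 (finishes minute 80); task 6 (finishes minute 30). That puts its earliest start at minute 80; it finishes at 80 + 55 = minute 135.
For task 4: task 3 (finishes minute 135); task 2 (finishes minute 80); task 6 (finishes minute 30). Taking the maximum gives a start of minute 135, and it finishes at 135 + 25 = minute 160.
For task 5: task 4 (finishes minute 160, plus 10-minute gap → minute 170); task 3 (finishes minute 135). Taking the maximum gives a start of minute 170, and it finishes at 170 + 25 = minute 195.
For task 7: task 5 (finishes minute 195, plus 5-minute gap → minute 200); task 1 (finishes minute 60). Taking the maximum gives a start of minute 200, and it finishes at 200 + 60 = minute 260.
Every task is finished by minute 260, which is no later than the deadline of 315, so the schedule is feasible.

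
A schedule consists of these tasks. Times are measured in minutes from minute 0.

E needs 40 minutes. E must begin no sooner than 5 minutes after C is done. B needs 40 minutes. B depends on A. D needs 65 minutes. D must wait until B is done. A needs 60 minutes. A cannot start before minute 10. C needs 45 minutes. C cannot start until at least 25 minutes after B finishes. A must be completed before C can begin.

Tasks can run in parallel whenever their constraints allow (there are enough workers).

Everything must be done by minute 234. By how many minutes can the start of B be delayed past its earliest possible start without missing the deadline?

9

A waits on its own release at minute 10, so it starts at minute 10 and finishes at 10 + 60 = minute 70.
After A (finishes minute 70), B can start at minute 70 and finishes at minute 110.

Working backward from the deadline:
To finish by minute 234, E (duration 40) must start no later than minute 194.
C feeds into E (must start by minute 194, minus 5-minute gap → minute 189); so C must finish by minute 189 and therefore start by minute 144.
D has no dependents, so it just needs to finish by minute 234. Starting by 234 − 65 = minute 169 achieves that.
B must finish in time for C (must start by minute 144, minus 25-minute gap → minute 119); D (must start by minute 169). The tightest is minute 119, so B must start by 119 − 40 = minute 79.
So B can start as early as minute 70 and as late as minute 79, giving 79 − 70 = 9 minutes of slack.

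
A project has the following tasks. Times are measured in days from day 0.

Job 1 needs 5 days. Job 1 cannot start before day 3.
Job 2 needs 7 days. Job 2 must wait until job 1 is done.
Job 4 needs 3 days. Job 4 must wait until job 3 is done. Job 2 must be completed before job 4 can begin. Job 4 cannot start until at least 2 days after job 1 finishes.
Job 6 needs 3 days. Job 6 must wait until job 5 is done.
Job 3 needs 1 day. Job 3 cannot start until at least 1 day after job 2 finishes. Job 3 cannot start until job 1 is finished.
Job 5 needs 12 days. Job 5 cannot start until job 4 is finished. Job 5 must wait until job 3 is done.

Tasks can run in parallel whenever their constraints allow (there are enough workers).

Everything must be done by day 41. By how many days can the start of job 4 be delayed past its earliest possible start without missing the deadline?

Job 1 cannot begin until its own release at day 3. It runs from day 3 to 3 + 5 = day 8.
Job 2 waits on job 1 (finishes day 8), so it starts at day 8 and finishes at 8 + 7 = day 15.
For job 3: job 2 (finishes day 15, plus 1-day gap → day 16); job 1 (finishes day 8). Taking the maximum gives a start of day 16, and it finishes at 16 + 1 = day 17.
Job 4 needs all of job 3 (finishes day 17); job 2 (finishes day 15); job 1 (finishes day 8, plus 2-day gap → day 10). That puts its earliest start at day 17; it finishes at 17 + 3 = day 20.

Working backward from the deadline:
Job 6 has no dependents, so it just needs to finish by day 41. Starting by 41 − 3 = day 38 achieves that.
Job 5 feeds into job 6 (must start by day 38); so job 5 must finish by day 38 and therefore start by day 26.
Job 4 must finish before job 5 (must start by day 26). With a 3-day duration, job 4 must start by 26 − 3 = day 23.
So job 4 can start as early as day 17 and as late as day 23, giving 23 − 17 = 6 days of slack.

6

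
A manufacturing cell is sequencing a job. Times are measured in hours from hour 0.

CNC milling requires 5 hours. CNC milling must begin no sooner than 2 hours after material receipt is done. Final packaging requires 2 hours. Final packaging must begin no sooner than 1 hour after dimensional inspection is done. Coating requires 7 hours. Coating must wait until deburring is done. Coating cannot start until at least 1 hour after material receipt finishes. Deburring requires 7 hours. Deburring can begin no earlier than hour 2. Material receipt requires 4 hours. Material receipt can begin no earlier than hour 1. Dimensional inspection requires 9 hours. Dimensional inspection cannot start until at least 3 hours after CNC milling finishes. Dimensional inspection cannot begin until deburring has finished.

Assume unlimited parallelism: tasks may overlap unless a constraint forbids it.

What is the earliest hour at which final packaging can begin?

25

After its own release at hour 2, deburring can start at hour 2 and finishes at hour 9.
After its own release at hour 1, material receipt can start at hour 1 and finishes at hour 5.
CNC milling waits on material receipt (finishes hour 5, plus 2-hour gap → hour 7), so it starts at hour 7 and finishes at 7 + 5 = hour 12.
For dimensional inspection: CNC milling (finishes hour 12, plus 3-hour gap → hour 15); deburring (finishes hour 9). Taking the maximum gives a start of hour 15, and it finishes at 15 + 9 = hour 24.
Final packaging waits on dimensional inspection (finishes hour 24, plus 1-hour gap → hour 25), so the earliest it can start is hour 25.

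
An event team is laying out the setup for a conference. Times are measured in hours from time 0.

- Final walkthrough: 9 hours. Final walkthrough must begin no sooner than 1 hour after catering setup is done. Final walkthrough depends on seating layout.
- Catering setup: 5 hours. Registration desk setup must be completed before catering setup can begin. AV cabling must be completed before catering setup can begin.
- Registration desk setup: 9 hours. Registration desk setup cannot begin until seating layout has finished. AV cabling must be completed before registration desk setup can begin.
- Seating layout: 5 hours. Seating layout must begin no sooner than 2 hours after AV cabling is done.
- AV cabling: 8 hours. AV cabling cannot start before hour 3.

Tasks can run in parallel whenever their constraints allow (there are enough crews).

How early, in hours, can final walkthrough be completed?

After its own release at hour 3, AV cabling can start at hour 3 and finishes at hour 11.
After AV cabling (finishes hour 11, plus 2-hour gap → hour 13), seating layout can start at hour 13 and finishes at hour 18.
Registration desk setup needs all of seating layout (finishes hour 18); AV cabling (finishes hour 11). That puts its earliest start at hour 18; it finishes at 18 + 9 = hour 27.
For catering setup: registration desk setup (finishes hour 27); AV cabling (finishes hour 11). Taking the maximum gives a start of hour 27, and it finishes at 27 + 5 = hour 32.
Final walkthrough has to wait for catering setup (finishes hour 32, plus 1-hour gap → hour 33); seating layout (finishes hour 18). The latest of these is hour 33, so final walkthrough runs hour 33 to 33 + 9 = hour 42.

42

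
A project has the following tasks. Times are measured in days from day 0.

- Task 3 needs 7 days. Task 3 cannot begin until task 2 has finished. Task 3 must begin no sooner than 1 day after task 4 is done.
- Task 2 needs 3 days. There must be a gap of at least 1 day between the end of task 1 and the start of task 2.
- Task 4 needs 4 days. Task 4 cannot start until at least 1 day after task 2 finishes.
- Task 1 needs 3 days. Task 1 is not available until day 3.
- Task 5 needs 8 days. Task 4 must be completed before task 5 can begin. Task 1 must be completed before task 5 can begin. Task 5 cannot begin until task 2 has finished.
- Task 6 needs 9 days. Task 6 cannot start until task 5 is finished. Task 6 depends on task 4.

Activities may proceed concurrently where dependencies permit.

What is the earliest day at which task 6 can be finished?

Task 1 waits on its own release at day 3, so it starts at day 3 and finishes at 3 + 3 = day 6.
Task 2 cannot begin until task 1 (finishes day 6, plus 1-day gap → day 7). It runs from day 7 to 7 + 3 = day 10.
Task 4 waits on task 2 (finishes day 10, plus 1-day gap → day 11), so it starts at day 11 and finishes at 11 + 4 = day 15.
For task 5: task 4 (finishes day 15); task 1 (finishes day 6); task 2 (finishes day 10). Taking the maximum gives a start of day 15, and it finishes at 15 + 8 = day 23.
Task 6 has to wait for task 5 (finishes day 23); task 4 (finishes day 15). The latest of these is day 23, so task 6 runs day 23 to 23 + 9 = day 32.

32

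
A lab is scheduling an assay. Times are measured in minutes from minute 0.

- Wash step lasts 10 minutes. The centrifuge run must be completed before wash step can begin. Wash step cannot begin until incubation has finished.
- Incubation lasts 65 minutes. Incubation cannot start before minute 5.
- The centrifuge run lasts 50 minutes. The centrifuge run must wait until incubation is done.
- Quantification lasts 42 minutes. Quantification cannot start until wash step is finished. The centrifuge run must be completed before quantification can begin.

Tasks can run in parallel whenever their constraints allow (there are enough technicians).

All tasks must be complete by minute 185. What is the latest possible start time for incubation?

Nothing follows quantification; the deadline of minute 185 is its only limit. It must start by 185 − 42 = minute 143.
Wash step has to be done before quantification (must start by minute 143). That means finishing by minute 143, i.e. starting by 143 − 10 = minute 133.
The centrifuge run feeds wash step (must start by minute 133); quantification (must start by minute 143). Taking the minimum, the centrifuge run must finish by minute 133 and start by 133 − 50 = minute 83.
Incubation has several dependents: the centrifuge run (must start by minute 83); wash step (must start by minute 133). The earliest of those limits is minute 83, so incubation must start by 83 − 65 = minute 18.

18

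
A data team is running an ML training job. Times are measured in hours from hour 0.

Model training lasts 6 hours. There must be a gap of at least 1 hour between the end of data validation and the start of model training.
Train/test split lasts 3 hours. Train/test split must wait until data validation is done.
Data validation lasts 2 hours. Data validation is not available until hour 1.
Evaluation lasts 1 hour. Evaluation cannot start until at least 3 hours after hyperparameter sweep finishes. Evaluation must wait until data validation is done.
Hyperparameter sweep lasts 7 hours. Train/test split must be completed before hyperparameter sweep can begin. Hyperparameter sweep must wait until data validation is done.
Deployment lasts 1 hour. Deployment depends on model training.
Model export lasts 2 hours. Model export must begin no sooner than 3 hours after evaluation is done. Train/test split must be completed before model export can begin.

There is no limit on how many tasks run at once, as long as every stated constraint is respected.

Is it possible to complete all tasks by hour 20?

No

After its own release at hour 1, data validation can start at hour 1 and finishes at hour 3.
After data validation (finishes hour 3, plus 1-hour gap → hour 4), model training can start at hour 4 and finishes at hour 10.
Deployment cannot begin until model training (finishes hour 10). It runs from hour 10 to 10 + 1 = hour 11.
After data validation (finishes hour 3), train/test split can start at hour 3 and finishes at hour 6.
For hyperparameter sweep: train/test split (finishes hour 6); data validation (finishes hour 3). Taking the maximum gives a start of hour 6, and it finishes at 6 + 7 = hour 13.
Evaluation cannot start until hyperparameter sweep (finishes hour 13, plus 3-hour gap → hour 16); data validation (finishes hour 3). The controlling bound is hour 16, so evaluation finishes at 16 + 1 = hour 17.
Model export needs all of evaluation (finishes hour 17, plus 3-hour gap → hour 20); train/test split (finishes hour 6). That puts its earliest start at hour 20; it finishes at 20 + 2 = hour 22.
The earliest everything can be done is hour 22, which is after the deadline of 20, so it is not possible.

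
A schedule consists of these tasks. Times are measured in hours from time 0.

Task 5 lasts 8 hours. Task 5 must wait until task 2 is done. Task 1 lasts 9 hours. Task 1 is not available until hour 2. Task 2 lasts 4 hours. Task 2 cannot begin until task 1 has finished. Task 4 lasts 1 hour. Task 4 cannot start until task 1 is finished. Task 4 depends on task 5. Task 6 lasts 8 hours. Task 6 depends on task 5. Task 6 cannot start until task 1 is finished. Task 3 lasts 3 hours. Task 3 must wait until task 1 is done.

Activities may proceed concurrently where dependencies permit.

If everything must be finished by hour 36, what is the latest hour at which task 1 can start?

Task 4 has no dependents, so it just needs to finish by hour 36. Starting by 36 − 1 = hour 35 achieves that.
To finish by hour 36, task 6 (duration 8) must start no later than hour 28.
Task 5 feeds task 4 (must start by hour 35); task 6 (must start by hour 28). Taking the minimum, task 5 must finish by hour 28 and start by 28 − 8 = hour 20.
Task 2 feeds into task 5 (must start by hour 20); so task 2 must finish by hour 20 and therefore start by hour 16.
Task 3 must finish by hour 36; it takes 3 hours, so it must start by 36 − 3 = hour 33.
Task 1 must finish in time for task 2 (must start by hour 16); task 3 (must start by hour 33); task 4 (must start by hour 35); task 6 (must start by hour 28). The tightest is hour 16, so task 1 must start by 16 − 9 = hour 7.

7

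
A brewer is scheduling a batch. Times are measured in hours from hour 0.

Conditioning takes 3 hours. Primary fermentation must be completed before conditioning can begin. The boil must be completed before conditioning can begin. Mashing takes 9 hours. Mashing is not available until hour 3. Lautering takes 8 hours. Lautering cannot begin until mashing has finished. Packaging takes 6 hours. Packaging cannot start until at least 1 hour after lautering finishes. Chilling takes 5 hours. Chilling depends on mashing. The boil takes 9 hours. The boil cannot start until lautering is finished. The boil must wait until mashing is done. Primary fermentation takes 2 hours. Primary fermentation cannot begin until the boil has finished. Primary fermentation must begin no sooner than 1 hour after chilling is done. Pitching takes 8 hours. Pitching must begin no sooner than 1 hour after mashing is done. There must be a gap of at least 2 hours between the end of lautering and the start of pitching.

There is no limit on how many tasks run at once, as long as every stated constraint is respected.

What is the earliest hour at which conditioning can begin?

After its own release at hour 3, mashing can start at hour 3 and finishes at hour 12.
After mashing (finishes hour 12), chilling can start at hour 12 and finishes at hour 17.
After mashing (finishes hour 12), lautering can start at hour 12 and finishes at hour 20.
The boil cannot start until lautering (finishes hour 20); mashing (finishes hour 12). The controlling bound is hour 20, so the boil finishes at 20 + 9 = hour 29.
Primary fermentation needs all of the boil (finishes hour 29); chilling (finishes hour 17, plus 1-hour gap → hour 18). That puts its earliest start at hour 29; it finishes at 29 + 2 = hour 31.
Conditioning waits on primary fermentation (finishes hour 31); the boil (finishes hour 29). The latest of these is hour 31, which is the earliest conditioning can start.

31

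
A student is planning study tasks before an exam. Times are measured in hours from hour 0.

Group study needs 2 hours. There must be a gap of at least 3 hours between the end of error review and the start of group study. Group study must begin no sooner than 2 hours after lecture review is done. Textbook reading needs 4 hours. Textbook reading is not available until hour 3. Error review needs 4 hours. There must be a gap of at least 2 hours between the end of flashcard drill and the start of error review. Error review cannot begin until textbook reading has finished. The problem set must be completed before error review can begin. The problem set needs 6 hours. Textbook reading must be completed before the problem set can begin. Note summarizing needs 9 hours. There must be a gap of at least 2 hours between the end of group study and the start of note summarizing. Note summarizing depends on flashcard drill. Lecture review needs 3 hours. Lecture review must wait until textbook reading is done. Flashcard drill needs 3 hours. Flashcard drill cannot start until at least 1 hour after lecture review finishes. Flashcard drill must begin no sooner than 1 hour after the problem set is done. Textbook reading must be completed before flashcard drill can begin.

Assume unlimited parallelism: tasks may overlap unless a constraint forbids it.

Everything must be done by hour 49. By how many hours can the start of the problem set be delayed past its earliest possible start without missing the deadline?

Textbook reading cannot begin until its own release at hour 3. It runs from hour 3 to 3 + 4 = hour 7.
After textbook reading (finishes hour 7), the problem set can start at hour 7 and finishes at hour 13.

Working backward from the deadline:
Note summarizing must finish by hour 49; it takes 9 hours, so it must start by 49 − 9 = hour 40.
Since note summarizing (must start by hour 40, minus 2-hour gap → hour 38) depends on it, group study must finish by hour 38. Backing off its 2-hour duration gives a latest start of hour 36.
Error review feeds into group study (must start by hour 36, minus 3-hour gap → hour 33); so error review must finish by hour 33 and therefore start by hour 29.
Flashcard drill feeds error review (must start by hour 29, minus 2-hour gap → hour 27); note summarizing (must start by hour 40). Taking the minimum, flashcard drill must finish by hour 27 and start by 27 − 3 = hour 24.
The problem set must finish in time for flashcard drill (must start by hour 24, minus 1-hour gap → hour 23); error review (must start by hour 29). The tightest is hour 23, so the problem set must start by 23 − 6 = hour 17.
So the problem set can start as early as hour 7 and as late as hour 17, giving 17 − 7 = 10 hours of slack.

10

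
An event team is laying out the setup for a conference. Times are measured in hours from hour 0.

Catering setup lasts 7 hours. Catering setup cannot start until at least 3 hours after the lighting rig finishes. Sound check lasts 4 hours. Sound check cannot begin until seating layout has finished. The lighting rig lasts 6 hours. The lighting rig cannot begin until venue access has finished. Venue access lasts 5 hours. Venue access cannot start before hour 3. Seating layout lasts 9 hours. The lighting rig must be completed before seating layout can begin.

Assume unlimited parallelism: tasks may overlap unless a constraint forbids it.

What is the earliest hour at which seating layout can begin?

14

After its own release at hour 3, venue access can start at hour 3 and finishes at hour 8.
The lighting rig waits on venue access (finishes hour 8), so it starts at hour 8 and finishes at 8 + 6 = hour 14.
Seating layout waits on the lighting rig (finishes hour 14), so the earliest it can start is hour 14.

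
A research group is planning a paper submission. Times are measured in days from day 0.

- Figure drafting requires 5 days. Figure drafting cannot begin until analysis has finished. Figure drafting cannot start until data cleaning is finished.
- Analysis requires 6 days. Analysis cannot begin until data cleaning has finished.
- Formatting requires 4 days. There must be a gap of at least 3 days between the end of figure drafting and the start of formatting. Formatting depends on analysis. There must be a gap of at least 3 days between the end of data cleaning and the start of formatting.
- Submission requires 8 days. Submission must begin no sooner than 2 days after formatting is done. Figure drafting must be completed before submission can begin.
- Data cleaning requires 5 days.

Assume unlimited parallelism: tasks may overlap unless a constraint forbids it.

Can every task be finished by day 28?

Data cleaning has no prerequisites, so it starts at day 0 and finishes at day 5.
Analysis cannot begin until data cleaning (finishes day 5). It runs from day 5 to 5 + 6 = day 11.
Figure drafting needs all of analysis (finishes day 11); data cleaning (finishes day 5). That puts its earliest start at day 11; it finishes at 11 + 5 = day 16.
Formatting has to wait for figure drafting (finishes day 16, plus 3-day gap → day 19); analysis (finishes day 11); data cleaning (finishes day 5, plus 3-day gap → day 8). The latest of these is day 19, so formatting runs day 19 to 19 + 4 = day 23.
Submission needs all of formatting (finishes day 23, plus 2-day gap → day 25); figure drafting (finishes day 16). That puts its earliest start at day 25; it finishes at 25 + 8 = day 33.
The earliest everything can be done is day 33, which is after the deadline of 28, so it is not possible.

No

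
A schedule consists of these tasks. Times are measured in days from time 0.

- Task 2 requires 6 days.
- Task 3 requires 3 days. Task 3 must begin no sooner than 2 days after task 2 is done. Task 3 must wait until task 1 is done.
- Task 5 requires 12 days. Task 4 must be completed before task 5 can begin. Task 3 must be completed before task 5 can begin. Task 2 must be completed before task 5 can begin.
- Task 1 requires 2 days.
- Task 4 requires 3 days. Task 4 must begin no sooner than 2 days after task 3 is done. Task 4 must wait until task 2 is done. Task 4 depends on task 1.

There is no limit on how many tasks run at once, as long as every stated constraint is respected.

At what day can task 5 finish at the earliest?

Nothing blocks task 2, so it runs from day 0 to day 6.
Task 1 can start immediately at day 0; it finishes at day 2.
For task 3: task 2 (finishes day 6, plus 2-day gap → day 8); task 1 (finishes day 2). Taking the maximum gives a start of day 8, and it finishes at 8 + 3 = day 11.
For task 4: task 3 (finishes day 11, plus 2-day gap → day 13); task 2 (finishes day 6); task 1 (finishes day 2). Taking the maximum gives a start of day 13, and it finishes at 13 + 3 = day 16.
For task 5: task 4 (finishes day 16); task 3 (finishes day 11); task 2 (finishes day 6). Taking the maximum gives a start of day 16, and it finishes at 16 + 12 = day 28.

28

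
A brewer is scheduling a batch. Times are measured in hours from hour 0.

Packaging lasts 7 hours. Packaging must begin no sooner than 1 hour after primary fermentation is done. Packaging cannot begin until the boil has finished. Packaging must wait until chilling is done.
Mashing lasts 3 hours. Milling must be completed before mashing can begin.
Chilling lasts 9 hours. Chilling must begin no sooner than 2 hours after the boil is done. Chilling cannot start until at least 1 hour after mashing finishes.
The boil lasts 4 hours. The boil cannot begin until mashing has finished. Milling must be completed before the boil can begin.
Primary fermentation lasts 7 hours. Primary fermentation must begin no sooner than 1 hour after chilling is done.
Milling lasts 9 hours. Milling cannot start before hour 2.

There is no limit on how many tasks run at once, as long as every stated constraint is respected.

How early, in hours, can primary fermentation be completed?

37

Milling waits on its own release at hour 2, so it starts at hour 2 and finishes at 2 + 9 = hour 11.
After milling (finishes hour 11), mashing can start at hour 11 and finishes at hour 14.
The boil has to wait for mashing (finishes hour 14); milling (finishes hour 11). The latest of these is hour 14, so the boil runs hour 14 to 14 + 4 = hour 18.
For chilling: the boil (finishes hour 18, plus 2-hour gap → hour 20); mashing (finishes hour 14, plus 1-hour gap → hour 15). Taking the maximum gives a start of hour 20, and it finishes at 20 + 9 = hour 29.
After chilling (finishes hour 29, plus 1-hour gap → hour 30), primary fermentation can start at hour 30 and finishes at hour 37.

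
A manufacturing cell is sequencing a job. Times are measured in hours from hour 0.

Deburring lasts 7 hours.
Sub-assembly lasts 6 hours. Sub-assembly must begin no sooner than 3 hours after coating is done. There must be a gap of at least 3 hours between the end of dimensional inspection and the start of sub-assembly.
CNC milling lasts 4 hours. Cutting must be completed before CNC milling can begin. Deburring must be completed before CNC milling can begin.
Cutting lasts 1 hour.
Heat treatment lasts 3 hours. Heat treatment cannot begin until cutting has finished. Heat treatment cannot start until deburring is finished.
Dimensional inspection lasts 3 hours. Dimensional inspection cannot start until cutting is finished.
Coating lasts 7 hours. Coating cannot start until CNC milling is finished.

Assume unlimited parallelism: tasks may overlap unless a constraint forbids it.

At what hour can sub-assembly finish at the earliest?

Deburring can start immediately at hour 0; it finishes at hour 7.
Cutting can start immediately at hour 0; it finishes at hour 1.
Dimensional inspection waits on cutting (finishes hour 1), so it starts at hour 1 and finishes at 1 + 3 = hour 4.
CNC milling cannot start until cutting (finishes hour 1); deburring (finishes hour 7). The controlling bound is hour 7, so CNC milling finishes at 7 + 4 = hour 11.
Coating cannot begin until CNC milling (finishes hour 11). It runs from hour 11 to 11 + 7 = hour 18.
Sub-assembly has to wait for coating (finishes hour 18, plus 3-hour gap → hour 21); dimensional inspection (finishes hour 4, plus 3-hour gap → hour 7). The latest of these is hour 21, so sub-assembly runs hour 21 to 21 + 6 = hour 27.

27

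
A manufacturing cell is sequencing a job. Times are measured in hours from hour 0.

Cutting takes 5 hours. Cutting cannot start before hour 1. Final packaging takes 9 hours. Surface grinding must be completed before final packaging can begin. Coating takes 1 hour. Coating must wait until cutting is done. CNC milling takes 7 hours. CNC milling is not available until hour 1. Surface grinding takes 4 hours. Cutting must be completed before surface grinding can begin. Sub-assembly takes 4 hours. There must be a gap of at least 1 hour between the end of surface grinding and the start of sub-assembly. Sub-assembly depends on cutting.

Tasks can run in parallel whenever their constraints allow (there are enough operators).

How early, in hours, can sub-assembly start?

Cutting cannot begin until its own release at hour 1. It runs from hour 1 to 1 + 5 = hour 6.
Surface grinding waits on cutting (finishes hour 6), so it starts at hour 6 and finishes at 6 + 4 = hour 10.
Sub-assembly waits on surface grinding (finishes hour 10, plus 1-hour gap → hour 11); cutting (finishes hour 6). The latest of these is hour 11, which is the earliest sub-assembly can start.

11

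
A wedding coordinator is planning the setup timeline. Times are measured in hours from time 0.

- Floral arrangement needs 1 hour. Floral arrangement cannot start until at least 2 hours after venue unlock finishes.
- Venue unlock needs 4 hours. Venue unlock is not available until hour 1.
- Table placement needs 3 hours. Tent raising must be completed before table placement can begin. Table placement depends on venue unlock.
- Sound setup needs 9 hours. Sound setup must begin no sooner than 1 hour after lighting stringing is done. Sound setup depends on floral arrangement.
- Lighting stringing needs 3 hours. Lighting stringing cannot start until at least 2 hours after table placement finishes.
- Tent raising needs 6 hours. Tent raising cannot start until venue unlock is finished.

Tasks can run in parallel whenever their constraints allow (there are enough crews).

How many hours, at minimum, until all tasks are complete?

Venue unlock waits on its own release at hour 1, so it starts at hour 1 and finishes at 1 + 4 = hour 5.
After venue unlock (finishes hour 5, plus 2-hour gap → hour 7), floral arrangement can start at hour 7 and finishes at hour 8.
Tent raising waits on venue unlock (finishes hour 5), so it starts at hour 5 and finishes at 5 + 6 = hour 11.
Table placement cannot start until tent raising (finishes hour 11); venue unlock (finishes hour 5). The controlling bound is hour 11, so table placement finishes at 11 + 3 = hour 14.
Lighting stringing cannot begin until table placement (finishes hour 14, plus 2-hour gap → hour 16). It runs from hour 16 to 16 + 3 = hour 19.
For sound setup: lighting stringing (finishes hour 19, plus 1-hour gap → hour 20); floral arrangement (finishes hour 8). Taking the maximum gives a start of hour 20, and it finishes at 20 + 9 = hour 29.
All tasks are finished once the last one completes. Finish times: Venue unlock at 5, Tent raising at 11, Table placement at 14, Floral arrangement at 8, Lighting stringing at 19, Sound setup at 29. The latest is hour 29.

29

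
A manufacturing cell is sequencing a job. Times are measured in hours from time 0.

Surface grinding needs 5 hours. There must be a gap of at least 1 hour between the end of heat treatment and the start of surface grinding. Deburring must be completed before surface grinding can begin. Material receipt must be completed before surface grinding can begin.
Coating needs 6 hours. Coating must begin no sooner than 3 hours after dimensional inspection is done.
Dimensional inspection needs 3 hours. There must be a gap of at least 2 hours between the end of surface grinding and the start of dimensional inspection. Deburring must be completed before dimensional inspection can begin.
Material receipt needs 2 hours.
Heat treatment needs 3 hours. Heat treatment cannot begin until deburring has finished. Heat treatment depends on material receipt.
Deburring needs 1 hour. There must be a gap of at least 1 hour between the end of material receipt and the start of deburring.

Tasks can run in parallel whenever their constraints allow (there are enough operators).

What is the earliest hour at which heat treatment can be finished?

Material receipt has no prerequisites, so it starts at hour 0 and finishes at hour 2.
Deburring cannot begin until material receipt (finishes hour 2, plus 1-hour gap → hour 3). It runs from hour 3 to 3 + 1 = hour 4.
Heat treatment cannot start until deburring (finishes hour 4); material receipt (finishes hour 2). The controlling bound is hour 4, so heat treatment finishes at 4 + 3 = hour 7.

7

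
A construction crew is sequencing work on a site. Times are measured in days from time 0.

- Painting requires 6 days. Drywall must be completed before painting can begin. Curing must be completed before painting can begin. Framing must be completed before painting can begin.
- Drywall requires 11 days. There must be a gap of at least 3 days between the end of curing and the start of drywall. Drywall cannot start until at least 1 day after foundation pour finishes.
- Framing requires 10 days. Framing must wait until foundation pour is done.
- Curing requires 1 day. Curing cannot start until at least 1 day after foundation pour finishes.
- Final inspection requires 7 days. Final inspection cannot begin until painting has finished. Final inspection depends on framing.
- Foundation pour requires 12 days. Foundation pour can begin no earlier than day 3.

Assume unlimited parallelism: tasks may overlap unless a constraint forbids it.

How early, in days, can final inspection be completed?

Foundation pour waits on its own release at day 3, so it starts at day 3 and finishes at 3 + 12 = day 15.
Framing waits on foundation pour (finishes day 15), so it starts at day 15 and finishes at 15 + 10 = day 25.
Curing waits on foundation pour (finishes day 15, plus 1-day gap → day 16), so it starts at day 16 and finishes at 16 + 1 = day 17.
Drywall needs all of curing (finishes day 17, plus 3-day gap → day 20); foundation pour (finishes day 15, plus 1-day gap → day 16). That puts its earliest start at day 20; it finishes at 20 + 11 = day 31.
Painting needs all of drywall (finishes day 31); curing (finishes day 17); framing (finishes day 25). That puts its earliest start at day 31; it finishes at 31 + 6 = day 37.
Final inspection has to wait for painting (finishes day 37); framing (finishes day 25). The latest of these is day 37, so final inspection runs day 37 to 37 + 7 = day 44.

44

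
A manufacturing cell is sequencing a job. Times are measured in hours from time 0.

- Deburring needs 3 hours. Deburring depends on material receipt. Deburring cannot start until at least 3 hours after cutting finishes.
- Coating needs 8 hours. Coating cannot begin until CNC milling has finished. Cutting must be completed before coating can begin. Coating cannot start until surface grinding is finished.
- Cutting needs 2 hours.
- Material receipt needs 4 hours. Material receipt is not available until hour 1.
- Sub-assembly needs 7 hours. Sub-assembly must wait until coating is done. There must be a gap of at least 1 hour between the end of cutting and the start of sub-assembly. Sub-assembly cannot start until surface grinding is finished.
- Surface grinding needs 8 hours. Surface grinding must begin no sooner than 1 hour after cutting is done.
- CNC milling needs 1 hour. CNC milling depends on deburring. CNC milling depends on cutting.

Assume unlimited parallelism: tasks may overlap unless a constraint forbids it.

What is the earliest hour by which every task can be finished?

26

Cutting can start immediately at hour 0; it finishes at hour 2.
Surface grinding cannot begin until cutting (finishes hour 2, plus 1-hour gap → hour 3). It runs from hour 3 to 3 + 8 = hour 11.
Material receipt cannot begin until its own release at hour 1. It runs from hour 1 to 1 + 4 = hour 5.
Deburring cannot start until material receipt (finishes hour 5); cutting (finishes hour 2, plus 3-hour gap → hour 5). The controlling bound is hour 5, so deburring finishes at 5 + 3 = hour 8.
CNC milling has to wait for deburring (finishes hour 8); cutting (finishes hour 2). The latest of these is hour 8, so CNC milling runs hour 8 to 8 + 1 = hour 9.
For coating: CNC milling (finishes hour 9); cutting (finishes hour 2); surface grinding (finishes hour 11). Taking the maximum gives a start of hour 11, and it finishes at 11 + 8 = hour 19.
Sub-assembly has to wait for coating (finishes hour 19); cutting (finishes hour 2, plus 1-hour gap → hour 3); surface grinding (finishes hour 11). The latest of these is hour 19, so sub-assembly runs hour 19 to 19 + 7 = hour 26.
All tasks are finished once the last one completes. Finish times: Material receipt at 5, Cutting at 2, Deburring at 8, CNC milling at 9, Surface grinding at 11, Coating at 19, Sub-assembly at 26. The latest is hour 26.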